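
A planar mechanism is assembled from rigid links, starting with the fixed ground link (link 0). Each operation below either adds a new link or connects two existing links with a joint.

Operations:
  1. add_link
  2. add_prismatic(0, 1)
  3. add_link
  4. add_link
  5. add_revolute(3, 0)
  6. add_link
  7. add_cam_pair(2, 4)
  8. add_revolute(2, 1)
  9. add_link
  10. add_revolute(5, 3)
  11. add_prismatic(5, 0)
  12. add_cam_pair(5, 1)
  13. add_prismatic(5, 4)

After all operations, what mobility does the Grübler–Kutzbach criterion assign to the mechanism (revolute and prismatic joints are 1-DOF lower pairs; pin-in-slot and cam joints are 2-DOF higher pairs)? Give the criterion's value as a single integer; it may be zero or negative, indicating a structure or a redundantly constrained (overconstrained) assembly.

(L,J1,J2)=(1,0,0); link0 fixed
link1: (2,0,0)
P 0-1 [J1]: (2,1,0)
link2: (3,1,0)
link3: (4,1,0)
R 3-0 [J1]: (4,2,0)
link4: (5,2,0)
C 2-4 [J2]: (5,2,1)
R 2-1 [J1]: (5,3,1)
link5: (6,3,1)
R 5-3 [J1]: (6,4,1)
P 5-0 [J1]: (6,5,1)
C 5-1 [J2]: (6,5,2)
P 5-4 [J1]: (6,6,2)
Grübler: 3·5 − 2·6 − 2 = 1

M = 1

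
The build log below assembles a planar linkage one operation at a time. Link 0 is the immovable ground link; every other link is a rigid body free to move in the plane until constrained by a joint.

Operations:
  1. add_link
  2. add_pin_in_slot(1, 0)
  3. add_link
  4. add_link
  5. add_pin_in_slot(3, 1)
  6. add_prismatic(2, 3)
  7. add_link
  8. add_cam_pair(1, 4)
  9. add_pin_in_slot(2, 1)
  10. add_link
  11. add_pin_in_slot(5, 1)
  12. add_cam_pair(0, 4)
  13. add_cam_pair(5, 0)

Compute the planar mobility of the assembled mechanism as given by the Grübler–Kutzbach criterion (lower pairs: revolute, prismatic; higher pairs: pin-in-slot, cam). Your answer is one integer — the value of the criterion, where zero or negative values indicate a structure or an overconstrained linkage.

(L,J1,J2)=(1,0,0); link0 fixed
link1: (2,0,0)
PS 1-0 [J2]: (2,0,1)
link2: (3,0,1)
link3: (4,0,1)
PS 3-1 [J2]: (4,0,2)
P 2-3 [J1]: (4,1,2)
link4: (5,1,2)
C 1-4 [J2]: (5,1,3)
PS 2-1 [J2]: (5,1,4)
link5: (6,1,4)
PS 5-1 [J2]: (6,1,5)
C 0-4 [J2]: (6,1,6)
C 5-0 [J2]: (6,1,7)
Grübler: 3·5 − 2·1 − 7 = 6

M = 6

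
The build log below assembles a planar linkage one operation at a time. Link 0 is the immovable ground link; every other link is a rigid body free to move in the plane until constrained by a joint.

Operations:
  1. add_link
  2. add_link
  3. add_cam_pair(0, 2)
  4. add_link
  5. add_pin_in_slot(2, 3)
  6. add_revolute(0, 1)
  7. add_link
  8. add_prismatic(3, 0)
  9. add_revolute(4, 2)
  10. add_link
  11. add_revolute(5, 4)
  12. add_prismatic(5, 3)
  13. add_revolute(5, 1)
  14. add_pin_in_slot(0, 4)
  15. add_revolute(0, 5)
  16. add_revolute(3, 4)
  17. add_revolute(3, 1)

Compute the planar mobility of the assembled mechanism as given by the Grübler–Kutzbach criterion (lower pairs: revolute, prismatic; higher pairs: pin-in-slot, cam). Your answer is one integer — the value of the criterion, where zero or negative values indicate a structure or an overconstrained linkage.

(L,J1,J2)=(1,0,0); link0 fixed
link1: (2,0,0)
link2: (3,0,0)
C 0-2 [J2]: (3,0,1)
link3: (4,0,1)
PS 2-3 [J2]: (4,0,2)
R 0-1 [J1]: (4,1,2)
link4: (5,1,2)
P 3-0 [J1]: (5,2,2)
R 4-2 [J1]: (5,3,2)
link5: (6,3,2)
R 5-4 [J1]: (6,4,2)
P 5-3 [J1]: (6,5,2)
R 5-1 [J1]: (6,6,2)
PS 0-4 [J2]: (6,6,3)
R 0-5 [J1]: (6,7,3)
R 3-4 [J1]: (6,8,3)
R 3-1 [J1]: (6,9,3)
Grübler: 3·5 − 2·9 − 3 = -6

M = -6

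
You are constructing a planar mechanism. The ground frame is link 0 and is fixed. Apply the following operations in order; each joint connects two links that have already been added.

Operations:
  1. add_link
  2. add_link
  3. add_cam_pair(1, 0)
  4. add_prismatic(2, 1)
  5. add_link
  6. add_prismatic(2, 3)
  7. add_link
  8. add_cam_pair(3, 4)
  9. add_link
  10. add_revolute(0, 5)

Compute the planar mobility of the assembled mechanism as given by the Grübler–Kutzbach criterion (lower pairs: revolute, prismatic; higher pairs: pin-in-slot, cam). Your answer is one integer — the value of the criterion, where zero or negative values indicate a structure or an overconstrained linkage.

[1;0;0] (link 0 is ground)
L+ [2;0;0]
L+ [3;0;0]
C(1,0)∈J2 [3;0;1]
P(2,1)∈J1 [3;1;1]
L+ [4;1;1]
P(2,3)∈J1 [4;2;1]
L+ [5;2;1]
C(3,4)∈J2 [5;2;2]
L+ [6;2;2]
R(0,5)∈J1 [6;3;2]
mobility = 15 − 6 − 2 = 7

M = 7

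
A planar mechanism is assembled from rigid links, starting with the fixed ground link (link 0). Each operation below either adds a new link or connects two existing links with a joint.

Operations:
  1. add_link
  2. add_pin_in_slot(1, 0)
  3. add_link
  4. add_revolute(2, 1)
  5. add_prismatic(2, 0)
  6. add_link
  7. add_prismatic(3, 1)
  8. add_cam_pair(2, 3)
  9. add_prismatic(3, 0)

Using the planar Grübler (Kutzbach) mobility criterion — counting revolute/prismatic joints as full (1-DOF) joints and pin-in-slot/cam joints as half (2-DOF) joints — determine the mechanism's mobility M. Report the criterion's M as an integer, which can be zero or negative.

ground; <1,0,0>
#1 <2,0,0>
PS:1↔0 J2 <2,0,1>
#2 <3,0,1>
R:2↔1 J1 <3,1,1>
P:2↔0 J1 <3,2,1>
#3 <4,2,1>
P:3↔1 J1 <4,3,1>
C:2↔3 J2 <4,3,2>
P:3↔0 J1 <4,4,2>
3×3 − 2×4 − 1×2 = -1

M = -1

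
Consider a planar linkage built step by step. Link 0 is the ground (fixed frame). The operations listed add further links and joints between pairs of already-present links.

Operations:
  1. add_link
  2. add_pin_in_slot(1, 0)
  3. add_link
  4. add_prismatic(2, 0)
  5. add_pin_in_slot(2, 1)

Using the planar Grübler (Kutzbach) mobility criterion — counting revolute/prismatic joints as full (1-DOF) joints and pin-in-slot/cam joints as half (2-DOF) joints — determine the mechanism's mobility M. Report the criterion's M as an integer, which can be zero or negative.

M = 2

ground; <1,0,0>
#1 <2,0,0>
PS:1↔0 J2 <2,0,1>
#2 <3,0,1>
P:2↔0 J1 <3,1,1>
PS:2↔1 J2 <3,1,2>
3×2 − 2×1 − 1×2 = 2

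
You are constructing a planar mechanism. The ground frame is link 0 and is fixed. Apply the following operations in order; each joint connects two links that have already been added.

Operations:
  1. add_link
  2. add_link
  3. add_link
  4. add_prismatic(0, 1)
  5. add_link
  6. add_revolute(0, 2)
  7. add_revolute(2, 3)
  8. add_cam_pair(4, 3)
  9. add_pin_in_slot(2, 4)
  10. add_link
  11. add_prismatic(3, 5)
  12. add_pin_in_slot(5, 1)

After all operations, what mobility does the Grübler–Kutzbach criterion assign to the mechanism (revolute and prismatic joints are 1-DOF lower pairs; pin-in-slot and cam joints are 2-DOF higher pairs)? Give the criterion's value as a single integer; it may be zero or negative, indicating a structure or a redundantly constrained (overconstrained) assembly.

L=1 J1=0 J2=0
add link → L=2 J1=0 J2=0
add link → L=3 J1=0 J2=0
add link → L=4 J1=0 J2=0
P@0,1 dof=1 J1 → L=4 J1=1 J2=0
add link → L=5 J1=1 J2=0
R@0,2 dof=1 J1 → L=5 J1=2 J2=0
R@2,3 dof=1 J1 → L=5 J1=3 J2=0
C@4,3 dof=2 J2 → L=5 J1=3 J2=1
PS@2,4 dof=2 J2 → L=5 J1=3 J2=2
add link → L=6 J1=3 J2=2
P@3,5 dof=1 J1 → L=6 J1=4 J2=2
PS@5,1 dof=2 J2 → L=6 J1=4 J2=3
M=3(L−1)−2J1−J2=3·5−2·4−3=4

M = 4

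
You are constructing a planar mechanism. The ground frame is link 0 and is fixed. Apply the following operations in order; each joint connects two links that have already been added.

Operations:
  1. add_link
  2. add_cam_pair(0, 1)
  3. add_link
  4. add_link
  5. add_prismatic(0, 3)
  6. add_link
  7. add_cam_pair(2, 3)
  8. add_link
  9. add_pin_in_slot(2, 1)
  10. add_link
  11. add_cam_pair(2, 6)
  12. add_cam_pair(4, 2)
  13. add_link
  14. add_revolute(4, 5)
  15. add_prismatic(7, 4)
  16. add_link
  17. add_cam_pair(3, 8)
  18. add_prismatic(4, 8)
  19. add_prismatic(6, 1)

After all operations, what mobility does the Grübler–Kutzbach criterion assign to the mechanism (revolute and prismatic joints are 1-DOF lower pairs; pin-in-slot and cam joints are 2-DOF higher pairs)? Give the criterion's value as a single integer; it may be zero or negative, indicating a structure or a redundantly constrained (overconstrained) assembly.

M = 8

[1;0;0] (link 0 is ground)
L+ [2;0;0]
C(0,1)∈J2 [2;0;1]
L+ [3;0;1]
L+ [4;0;1]
P(0,3)∈J1 [4;1;1]
L+ [5;1;1]
C(2,3)∈J2 [5;1;2]
L+ [6;1;2]
PS(2,1)∈J2 [6;1;3]
L+ [7;1;3]
C(2,6)∈J2 [7;1;4]
C(4,2)∈J2 [7;1;5]
L+ [8;1;5]
R(4,5)∈J1 [8;2;5]
P(7,4)∈J1 [8;3;5]
L+ [9;3;5]
C(3,8)∈J2 [9;3;6]
P(4,8)∈J1 [9;4;6]
P(6,1)∈J1 [9;5;6]
mobility = 24 − 10 − 6 = 8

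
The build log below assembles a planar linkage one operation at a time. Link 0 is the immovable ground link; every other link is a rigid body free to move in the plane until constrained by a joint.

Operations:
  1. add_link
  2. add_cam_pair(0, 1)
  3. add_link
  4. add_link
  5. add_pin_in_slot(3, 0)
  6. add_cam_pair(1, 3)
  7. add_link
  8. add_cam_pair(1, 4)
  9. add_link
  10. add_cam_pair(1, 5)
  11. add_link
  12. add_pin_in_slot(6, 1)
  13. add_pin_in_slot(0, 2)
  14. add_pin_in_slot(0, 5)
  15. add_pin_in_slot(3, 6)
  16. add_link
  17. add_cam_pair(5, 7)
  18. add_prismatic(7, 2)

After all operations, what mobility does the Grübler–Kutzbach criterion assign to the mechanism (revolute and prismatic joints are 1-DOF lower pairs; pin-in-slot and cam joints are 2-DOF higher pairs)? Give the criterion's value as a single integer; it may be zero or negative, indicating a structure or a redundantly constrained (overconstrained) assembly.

(L,J1,J2)=(1,0,0); link0 fixed
link1: (2,0,0)
C 0-1 [J2]: (2,0,1)
link2: (3,0,1)
link3: (4,0,1)
PS 3-0 [J2]: (4,0,2)
C 1-3 [J2]: (4,0,3)
link4: (5,0,3)
C 1-4 [J2]: (5,0,4)
link5: (6,0,4)
C 1-5 [J2]: (6,0,5)
link6: (7,0,5)
PS 6-1 [J2]: (7,0,6)
PS 0-2 [J2]: (7,0,7)
PS 0-5 [J2]: (7,0,8)
PS 3-6 [J2]: (7,0,9)
link7: (8,0,9)
C 5-7 [J2]: (8,0,10)
P 7-2 [J1]: (8,1,10)
Grübler: 3·7 − 2·1 − 10 = 9

M = 9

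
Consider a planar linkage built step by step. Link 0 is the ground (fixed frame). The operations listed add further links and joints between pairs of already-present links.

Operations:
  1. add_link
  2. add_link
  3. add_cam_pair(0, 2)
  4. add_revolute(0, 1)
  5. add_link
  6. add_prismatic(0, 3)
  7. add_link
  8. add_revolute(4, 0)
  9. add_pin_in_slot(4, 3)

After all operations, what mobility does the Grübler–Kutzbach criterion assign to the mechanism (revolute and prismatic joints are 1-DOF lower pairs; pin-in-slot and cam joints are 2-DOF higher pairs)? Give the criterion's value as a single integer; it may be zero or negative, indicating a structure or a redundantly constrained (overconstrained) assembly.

[1;0;0] (link 0 is ground)
L+ [2;0;0]
L+ [3;0;0]
C(0,2)∈J2 [3;0;1]
R(0,1)∈J1 [3;1;1]
L+ [4;1;1]
P(0,3)∈J1 [4;2;1]
L+ [5;2;1]
R(4,0)∈J1 [5;3;1]
PS(4,3)∈J2 [5;3;2]
mobility = 12 − 6 − 2 = 4

M = 4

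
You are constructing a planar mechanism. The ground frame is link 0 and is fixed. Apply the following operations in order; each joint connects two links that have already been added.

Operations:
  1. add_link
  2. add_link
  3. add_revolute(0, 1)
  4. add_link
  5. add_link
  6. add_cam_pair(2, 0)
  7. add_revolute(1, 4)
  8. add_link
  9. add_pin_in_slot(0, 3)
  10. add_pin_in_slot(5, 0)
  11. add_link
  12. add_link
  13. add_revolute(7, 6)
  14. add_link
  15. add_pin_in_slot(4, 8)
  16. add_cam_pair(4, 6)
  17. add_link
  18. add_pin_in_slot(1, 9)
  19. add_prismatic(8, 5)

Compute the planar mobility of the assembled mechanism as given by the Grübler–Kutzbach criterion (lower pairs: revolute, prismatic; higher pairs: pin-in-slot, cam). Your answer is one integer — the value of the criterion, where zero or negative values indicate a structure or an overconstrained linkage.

ground; <1,0,0>
#1 <2,0,0>
#2 <3,0,0>
R:0↔1 J1 <3,1,0>
#3 <4,1,0>
#4 <5,1,0>
C:2↔0 J2 <5,1,1>
R:1↔4 J1 <5,2,1>
#5 <6,2,1>
PS:0↔3 J2 <6,2,2>
PS:5↔0 J2 <6,2,3>
#6 <7,2,3>
#7 <8,2,3>
R:7↔6 J1 <8,3,3>
#8 <9,3,3>
PS:4↔8 J2 <9,3,4>
C:4↔6 J2 <9,3,5>
#9 <10,3,5>
PS:1↔9 J2 <10,3,6>
P:8↔5 J1 <10,4,6>
3×9 − 2×4 − 1×6 = 13

M = 13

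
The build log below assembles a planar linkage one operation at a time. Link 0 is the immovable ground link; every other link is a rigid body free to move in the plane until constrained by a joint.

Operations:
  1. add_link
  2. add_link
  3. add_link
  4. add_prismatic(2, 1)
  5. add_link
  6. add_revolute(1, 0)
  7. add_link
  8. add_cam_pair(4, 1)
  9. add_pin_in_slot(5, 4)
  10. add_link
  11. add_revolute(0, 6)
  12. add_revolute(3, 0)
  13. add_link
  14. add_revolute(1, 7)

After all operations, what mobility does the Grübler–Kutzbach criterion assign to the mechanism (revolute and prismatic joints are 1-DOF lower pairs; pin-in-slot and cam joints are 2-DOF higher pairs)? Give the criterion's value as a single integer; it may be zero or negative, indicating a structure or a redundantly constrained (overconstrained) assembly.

(L,J1,J2)=(1,0,0); link0 fixed
link1: (2,0,0)
link2: (3,0,0)
link3: (4,0,0)
P 2-1 [J1]: (4,1,0)
link4: (5,1,0)
R 1-0 [J1]: (5,2,0)
link5: (6,2,0)
C 4-1 [J2]: (6,2,1)
PS 5-4 [J2]: (6,2,2)
link6: (7,2,2)
R 0-6 [J1]: (7,3,2)
R 3-0 [J1]: (7,4,2)
link7: (8,4,2)
R 1-7 [J1]: (8,5,2)
Grübler: 3·7 − 2·5 − 2 = 9

M = 9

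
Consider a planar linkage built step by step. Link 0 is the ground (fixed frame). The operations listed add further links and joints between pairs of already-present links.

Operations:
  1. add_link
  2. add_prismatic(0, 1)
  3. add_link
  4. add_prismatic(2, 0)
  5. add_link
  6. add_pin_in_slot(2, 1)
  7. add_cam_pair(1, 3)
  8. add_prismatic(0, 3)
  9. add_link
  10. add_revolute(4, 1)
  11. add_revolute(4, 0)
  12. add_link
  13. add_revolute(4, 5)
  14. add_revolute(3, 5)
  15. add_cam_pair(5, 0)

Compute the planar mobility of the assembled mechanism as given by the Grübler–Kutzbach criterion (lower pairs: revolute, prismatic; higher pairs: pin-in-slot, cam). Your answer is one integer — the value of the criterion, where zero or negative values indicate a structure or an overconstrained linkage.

M = -2

link 0 = ground. State L|J1|J2 = 1|0|0
+link1  2|0|0
P(0,1) f=1→J1  2|1|0
+link2  3|1|0
P(2,0) f=1→J1  3|2|0
+link3  4|2|0
PS(2,1) f=2→J2  4|2|1
C(1,3) f=2→J2  4|2|2
P(0,3) f=1→J1  4|3|2
+link4  5|3|2
R(4,1) f=1→J1  5|4|2
R(4,0) f=1→J1  5|5|2
+link5  6|5|2
R(4,5) f=1→J1  6|6|2
R(3,5) f=1→J1  6|7|2
C(5,0) f=2→J2  6|7|3
M = 3(6−1)−2·7−3 = 15−14−3 = -2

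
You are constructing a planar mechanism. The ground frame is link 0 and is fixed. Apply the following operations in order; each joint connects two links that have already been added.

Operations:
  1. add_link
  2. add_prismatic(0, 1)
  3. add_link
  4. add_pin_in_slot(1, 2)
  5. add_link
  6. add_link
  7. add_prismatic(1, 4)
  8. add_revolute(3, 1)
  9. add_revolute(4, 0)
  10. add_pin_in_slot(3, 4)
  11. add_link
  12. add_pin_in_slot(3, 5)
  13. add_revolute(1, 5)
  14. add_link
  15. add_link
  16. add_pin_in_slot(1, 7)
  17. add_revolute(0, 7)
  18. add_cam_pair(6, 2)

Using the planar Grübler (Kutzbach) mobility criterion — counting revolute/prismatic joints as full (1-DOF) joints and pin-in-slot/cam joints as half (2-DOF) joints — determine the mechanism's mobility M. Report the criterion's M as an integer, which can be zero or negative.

[1;0;0] (link 0 is ground)
L+ [2;0;0]
P(0,1)∈J1 [2;1;0]
L+ [3;1;0]
PS(1,2)∈J2 [3;1;1]
L+ [4;1;1]
L+ [5;1;1]
P(1,4)∈J1 [5;2;1]
R(3,1)∈J1 [5;3;1]
R(4,0)∈J1 [5;4;1]
PS(3,4)∈J2 [5;4;2]
L+ [6;4;2]
PS(3,5)∈J2 [6;4;3]
R(1,5)∈J1 [6;5;3]
L+ [7;5;3]
L+ [8;5;3]
PS(1,7)∈J2 [8;5;4]
R(0,7)∈J1 [8;6;4]
C(6,2)∈J2 [8;6;5]
mobility = 21 − 12 − 5 = 4

M = 4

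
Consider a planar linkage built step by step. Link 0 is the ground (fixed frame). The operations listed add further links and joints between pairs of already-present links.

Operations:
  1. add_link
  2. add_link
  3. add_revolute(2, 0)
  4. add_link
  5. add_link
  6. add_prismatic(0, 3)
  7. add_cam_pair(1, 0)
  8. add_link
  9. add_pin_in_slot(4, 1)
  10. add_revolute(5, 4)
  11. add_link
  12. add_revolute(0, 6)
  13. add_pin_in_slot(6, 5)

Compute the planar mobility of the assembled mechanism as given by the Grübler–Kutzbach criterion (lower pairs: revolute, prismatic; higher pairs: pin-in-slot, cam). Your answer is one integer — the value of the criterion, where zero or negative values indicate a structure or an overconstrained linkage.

L=1 J1=0 J2=0
add link → L=2 J1=0 J2=0
add link → L=3 J1=0 J2=0
R@2,0 dof=1 J1 → L=3 J1=1 J2=0
add link → L=4 J1=1 J2=0
add link → L=5 J1=1 J2=0
P@0,3 dof=1 J1 → L=5 J1=2 J2=0
C@1,0 dof=2 J2 → L=5 J1=2 J2=1
add link → L=6 J1=2 J2=1
PS@4,1 dof=2 J2 → L=6 J1=2 J2=2
R@5,4 dof=1 J1 → L=6 J1=3 J2=2
add link → L=7 J1=3 J2=2
R@0,6 dof=1 J1 → L=7 J1=4 J2=2
PS@6,5 dof=2 J2 → L=7 J1=4 J2=3
M=3(L−1)−2J1−J2=3·6−2·4−3=7

M = 7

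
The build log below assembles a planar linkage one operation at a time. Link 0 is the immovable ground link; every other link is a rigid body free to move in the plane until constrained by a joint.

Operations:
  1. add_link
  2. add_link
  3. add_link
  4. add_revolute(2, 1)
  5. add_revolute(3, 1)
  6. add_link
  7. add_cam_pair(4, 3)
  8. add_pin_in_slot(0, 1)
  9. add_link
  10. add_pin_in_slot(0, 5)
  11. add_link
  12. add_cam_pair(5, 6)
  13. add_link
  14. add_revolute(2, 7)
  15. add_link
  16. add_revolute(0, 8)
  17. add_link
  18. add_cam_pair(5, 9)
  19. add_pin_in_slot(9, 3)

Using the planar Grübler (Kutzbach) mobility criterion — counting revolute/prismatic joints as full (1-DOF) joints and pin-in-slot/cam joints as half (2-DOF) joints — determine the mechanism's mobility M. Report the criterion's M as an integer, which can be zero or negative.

L=1 J1=0 J2=0
add link → L=2 J1=0 J2=0
add link → L=3 J1=0 J2=0
add link → L=4 J1=0 J2=0
R@2,1 dof=1 J1 → L=4 J1=1 J2=0
R@3,1 dof=1 J1 → L=4 J1=2 J2=0
add link → L=5 J1=2 J2=0
C@4,3 dof=2 J2 → L=5 J1=2 J2=1
PS@0,1 dof=2 J2 → L=5 J1=2 J2=2
add link → L=6 J1=2 J2=2
PS@0,5 dof=2 J2 → L=6 J1=2 J2=3
add link → L=7 J1=2 J2=3
C@5,6 dof=2 J2 → L=7 J1=2 J2=4
add link → L=8 J1=2 J2=4
R@2,7 dof=1 J1 → L=8 J1=3 J2=4
add link → L=9 J1=3 J2=4
R@0,8 dof=1 J1 → L=9 J1=4 J2=4
add link → L=10 J1=4 J2=4
C@5,9 dof=2 J2 → L=10 J1=4 J2=5
PS@9,3 dof=2 J2 → L=10 J1=4 J2=6
M=3(L−1)−2J1−J2=3·9−2·4−6=13

M = 13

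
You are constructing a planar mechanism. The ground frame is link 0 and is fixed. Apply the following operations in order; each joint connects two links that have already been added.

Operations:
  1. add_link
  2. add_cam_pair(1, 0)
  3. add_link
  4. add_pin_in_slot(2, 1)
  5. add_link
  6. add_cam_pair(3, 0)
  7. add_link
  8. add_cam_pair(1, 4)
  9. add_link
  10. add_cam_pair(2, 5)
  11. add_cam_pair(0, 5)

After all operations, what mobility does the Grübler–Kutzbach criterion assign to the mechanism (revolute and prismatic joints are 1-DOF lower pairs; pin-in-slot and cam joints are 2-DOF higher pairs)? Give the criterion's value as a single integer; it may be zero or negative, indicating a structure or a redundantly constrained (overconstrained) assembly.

(L,J1,J2)=(1,0,0); link0 fixed
link1: (2,0,0)
C 1-0 [J2]: (2,0,1)
link2: (3,0,1)
PS 2-1 [J2]: (3,0,2)
link3: (4,0,2)
C 3-0 [J2]: (4,0,3)
link4: (5,0,3)
C 1-4 [J2]: (5,0,4)
link5: (6,0,4)
C 2-5 [J2]: (6,0,5)
C 0-5 [J2]: (6,0,6)
Grübler: 3·5 − 2·0 − 6 = 9

M = 9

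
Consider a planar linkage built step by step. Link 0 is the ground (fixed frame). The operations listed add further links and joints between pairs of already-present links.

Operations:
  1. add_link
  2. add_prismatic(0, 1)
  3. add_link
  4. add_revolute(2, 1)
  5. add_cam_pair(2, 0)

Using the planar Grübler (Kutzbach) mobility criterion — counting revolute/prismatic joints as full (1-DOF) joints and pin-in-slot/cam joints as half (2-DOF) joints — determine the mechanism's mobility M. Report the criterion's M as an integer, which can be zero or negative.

[1;0;0] (link 0 is ground)
L+ [2;0;0]
P(0,1)∈J1 [2;1;0]
L+ [3;1;0]
R(2,1)∈J1 [3;2;0]
C(2,0)∈J2 [3;2;1]
mobility = 6 − 4 − 1 = 1

M = 1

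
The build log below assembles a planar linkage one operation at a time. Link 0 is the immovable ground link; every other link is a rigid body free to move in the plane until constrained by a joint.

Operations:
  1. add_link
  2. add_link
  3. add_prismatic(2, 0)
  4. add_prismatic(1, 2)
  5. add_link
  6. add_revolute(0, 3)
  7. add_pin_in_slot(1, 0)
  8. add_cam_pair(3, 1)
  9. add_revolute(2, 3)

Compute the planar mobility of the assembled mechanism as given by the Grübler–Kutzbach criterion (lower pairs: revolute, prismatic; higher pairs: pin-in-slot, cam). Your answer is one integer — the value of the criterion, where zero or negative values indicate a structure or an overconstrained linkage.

L=1 J1=0 J2=0
add link → L=2 J1=0 J2=0
add link → L=3 J1=0 J2=0
P@2,0 dof=1 J1 → L=3 J1=1 J2=0
P@1,2 dof=1 J1 → L=3 J1=2 J2=0
add link → L=4 J1=2 J2=0
R@0,3 dof=1 J1 → L=4 J1=3 J2=0
PS@1,0 dof=2 J2 → L=4 J1=3 J2=1
C@3,1 dof=2 J2 → L=4 J1=3 J2=2
R@2,3 dof=1 J1 → L=4 J1=4 J2=2
M=3(L−1)−2J1−J2=3·3−2·4−2=-1

M = -1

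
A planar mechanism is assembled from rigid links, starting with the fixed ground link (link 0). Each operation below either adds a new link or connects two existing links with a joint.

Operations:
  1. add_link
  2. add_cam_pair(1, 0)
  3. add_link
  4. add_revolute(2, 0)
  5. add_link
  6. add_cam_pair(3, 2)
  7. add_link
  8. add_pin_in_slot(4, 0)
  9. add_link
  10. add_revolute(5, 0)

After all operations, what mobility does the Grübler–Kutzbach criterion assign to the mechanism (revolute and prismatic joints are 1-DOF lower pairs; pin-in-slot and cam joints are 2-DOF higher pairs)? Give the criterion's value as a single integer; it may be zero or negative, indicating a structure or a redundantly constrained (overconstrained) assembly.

M = 8

(L,J1,J2)=(1,0,0); link0 fixed
link1: (2,0,0)
C 1-0 [J2]: (2,0,1)
link2: (3,0,1)
R 2-0 [J1]: (3,1,1)
link3: (4,1,1)
C 3-2 [J2]: (4,1,2)
link4: (5,1,2)
PS 4-0 [J2]: (5,1,3)
link5: (6,1,3)
R 5-0 [J1]: (6,2,3)
Grübler: 3·5 − 2·2 − 3 = 8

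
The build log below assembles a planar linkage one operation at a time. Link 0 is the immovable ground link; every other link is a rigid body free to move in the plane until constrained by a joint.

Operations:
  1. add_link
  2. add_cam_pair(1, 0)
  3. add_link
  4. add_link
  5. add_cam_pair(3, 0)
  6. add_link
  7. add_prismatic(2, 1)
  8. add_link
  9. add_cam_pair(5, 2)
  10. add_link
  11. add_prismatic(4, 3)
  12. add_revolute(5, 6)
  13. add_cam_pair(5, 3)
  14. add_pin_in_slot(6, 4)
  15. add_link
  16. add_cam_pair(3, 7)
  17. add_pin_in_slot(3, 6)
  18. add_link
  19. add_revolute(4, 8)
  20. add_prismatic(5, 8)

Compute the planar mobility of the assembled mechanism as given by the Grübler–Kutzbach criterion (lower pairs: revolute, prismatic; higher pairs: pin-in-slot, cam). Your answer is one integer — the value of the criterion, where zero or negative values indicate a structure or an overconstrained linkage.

M = 7

[1;0;0] (link 0 is ground)
L+ [2;0;0]
C(1,0)∈J2 [2;0;1]
L+ [3;0;1]
L+ [4;0;1]
C(3,0)∈J2 [4;0;2]
L+ [5;0;2]
P(2,1)∈J1 [5;1;2]
L+ [6;1;2]
C(5,2)∈J2 [6;1;3]
L+ [7;1;3]
P(4,3)∈J1 [7;2;3]
R(5,6)∈J1 [7;3;3]
C(5,3)∈J2 [7;3;4]
PS(6,4)∈J2 [7;3;5]
L+ [8;3;5]
C(3,7)∈J2 [8;3;6]
PS(3,6)∈J2 [8;3;7]
L+ [9;3;7]
R(4,8)∈J1 [9;4;7]
P(5,8)∈J1 [9;5;7]
mobility = 24 − 10 − 7 = 7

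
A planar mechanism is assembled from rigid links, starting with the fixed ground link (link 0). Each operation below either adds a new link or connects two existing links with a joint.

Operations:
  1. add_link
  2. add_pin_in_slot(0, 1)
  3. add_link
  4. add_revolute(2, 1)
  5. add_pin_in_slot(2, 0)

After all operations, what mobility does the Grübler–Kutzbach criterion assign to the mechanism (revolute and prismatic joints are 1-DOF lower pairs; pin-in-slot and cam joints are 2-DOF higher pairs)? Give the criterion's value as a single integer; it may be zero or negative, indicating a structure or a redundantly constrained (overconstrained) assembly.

M = 2

ground; <1,0,0>
#1 <2,0,0>
PS:0↔1 J2 <2,0,1>
#2 <3,0,1>
R:2↔1 J1 <3,1,1>
PS:2↔0 J2 <3,1,2>
3×2 − 2×1 − 1×2 = 2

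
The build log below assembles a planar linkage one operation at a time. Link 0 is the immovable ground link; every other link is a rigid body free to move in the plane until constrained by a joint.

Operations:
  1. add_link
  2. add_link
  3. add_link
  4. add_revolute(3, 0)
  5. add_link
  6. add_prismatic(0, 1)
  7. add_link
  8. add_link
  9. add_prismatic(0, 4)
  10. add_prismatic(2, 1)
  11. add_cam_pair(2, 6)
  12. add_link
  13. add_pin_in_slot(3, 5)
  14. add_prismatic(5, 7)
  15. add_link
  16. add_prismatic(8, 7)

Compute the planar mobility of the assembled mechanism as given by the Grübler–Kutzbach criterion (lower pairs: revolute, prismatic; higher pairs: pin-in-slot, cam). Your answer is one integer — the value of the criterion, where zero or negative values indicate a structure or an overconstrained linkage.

M = 10

ground; <1,0,0>
#1 <2,0,0>
#2 <3,0,0>
#3 <4,0,0>
R:3↔0 J1 <4,1,0>
#4 <5,1,0>
P:0↔1 J1 <5,2,0>
#5 <6,2,0>
#6 <7,2,0>
P:0↔4 J1 <7,3,0>
P:2↔1 J1 <7,4,0>
C:2↔6 J2 <7,4,1>
#7 <8,4,1>
PS:3↔5 J2 <8,4,2>
P:5↔7 J1 <8,5,2>
#8 <9,5,2>
P:8↔7 J1 <9,6,2>
3×8 − 2×6 − 1×2 = 10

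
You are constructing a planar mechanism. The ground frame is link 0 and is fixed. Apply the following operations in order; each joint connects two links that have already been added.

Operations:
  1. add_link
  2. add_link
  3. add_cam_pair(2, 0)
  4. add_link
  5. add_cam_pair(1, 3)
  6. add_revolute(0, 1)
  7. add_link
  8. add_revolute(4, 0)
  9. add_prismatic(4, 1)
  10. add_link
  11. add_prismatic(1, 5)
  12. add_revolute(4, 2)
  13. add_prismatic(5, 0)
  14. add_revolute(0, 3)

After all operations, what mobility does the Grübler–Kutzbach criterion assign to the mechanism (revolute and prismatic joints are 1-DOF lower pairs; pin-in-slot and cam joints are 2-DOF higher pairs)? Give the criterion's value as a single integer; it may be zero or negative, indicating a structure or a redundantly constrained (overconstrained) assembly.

link 0 = ground. State L|J1|J2 = 1|0|0
+link1  2|0|0
+link2  3|0|0
C(2,0) f=2→J2  3|0|1
+link3  4|0|1
C(1,3) f=2→J2  4|0|2
R(0,1) f=1→J1  4|1|2
+link4  5|1|2
R(4,0) f=1→J1  5|2|2
P(4,1) f=1→J1  5|3|2
+link5  6|3|2
P(1,5) f=1→J1  6|4|2
R(4,2) f=1→J1  6|5|2
P(5,0) f=1→J1  6|6|2
R(0,3) f=1→J1  6|7|2
M = 3(6−1)−2·7−2 = 15−14−2 = -1

M = -1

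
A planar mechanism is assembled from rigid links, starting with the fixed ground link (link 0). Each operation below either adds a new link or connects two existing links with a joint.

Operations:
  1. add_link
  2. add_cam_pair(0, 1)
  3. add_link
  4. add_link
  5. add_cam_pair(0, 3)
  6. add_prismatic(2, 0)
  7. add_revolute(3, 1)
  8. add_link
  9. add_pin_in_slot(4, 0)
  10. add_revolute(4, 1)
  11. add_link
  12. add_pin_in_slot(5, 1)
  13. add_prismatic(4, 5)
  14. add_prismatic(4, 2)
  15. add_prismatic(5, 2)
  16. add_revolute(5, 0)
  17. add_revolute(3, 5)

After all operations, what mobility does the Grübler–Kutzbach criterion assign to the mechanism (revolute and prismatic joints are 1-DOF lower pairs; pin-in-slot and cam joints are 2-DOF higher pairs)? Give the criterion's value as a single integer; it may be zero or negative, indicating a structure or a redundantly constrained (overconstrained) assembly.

ground; <1,0,0>
#1 <2,0,0>
C:0↔1 J2 <2,0,1>
#2 <3,0,1>
#3 <4,0,1>
C:0↔3 J2 <4,0,2>
P:2↔0 J1 <4,1,2>
R:3↔1 J1 <4,2,2>
#4 <5,2,2>
PS:4↔0 J2 <5,2,3>
R:4↔1 J1 <5,3,3>
#5 <6,3,3>
PS:5↔1 J2 <6,3,4>
P:4↔5 J1 <6,4,4>
P:4↔2 J1 <6,5,4>
P:5↔2 J1 <6,6,4>
R:5↔0 J1 <6,7,4>
R:3↔5 J1 <6,8,4>
3×5 − 2×8 − 1×4 = -5

M = -5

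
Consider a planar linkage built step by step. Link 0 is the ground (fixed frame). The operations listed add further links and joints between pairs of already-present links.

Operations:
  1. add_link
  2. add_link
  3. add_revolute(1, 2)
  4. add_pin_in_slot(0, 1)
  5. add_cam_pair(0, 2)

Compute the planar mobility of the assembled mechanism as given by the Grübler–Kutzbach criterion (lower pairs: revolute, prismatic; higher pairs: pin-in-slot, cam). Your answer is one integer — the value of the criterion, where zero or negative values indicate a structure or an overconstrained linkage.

(L,J1,J2)=(1,0,0); link0 fixed
link1: (2,0,0)
link2: (3,0,0)
R 1-2 [J1]: (3,1,0)
PS 0-1 [J2]: (3,1,1)
C 0-2 [J2]: (3,1,2)
Grübler: 3·2 − 2·1 − 2 = 2

M = 2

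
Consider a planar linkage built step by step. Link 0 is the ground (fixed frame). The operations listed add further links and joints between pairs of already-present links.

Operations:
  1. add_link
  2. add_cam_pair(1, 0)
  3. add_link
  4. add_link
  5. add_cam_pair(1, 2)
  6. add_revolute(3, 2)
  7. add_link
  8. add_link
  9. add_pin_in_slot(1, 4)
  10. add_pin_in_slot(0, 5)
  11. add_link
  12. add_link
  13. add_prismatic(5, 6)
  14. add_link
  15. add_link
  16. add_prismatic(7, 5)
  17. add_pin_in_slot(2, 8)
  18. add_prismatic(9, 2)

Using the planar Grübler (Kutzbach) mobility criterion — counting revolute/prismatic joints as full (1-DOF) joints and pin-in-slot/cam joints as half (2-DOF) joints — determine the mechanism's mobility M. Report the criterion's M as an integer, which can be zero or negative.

link 0 = ground. State L|J1|J2 = 1|0|0
+link1  2|0|0
C(1,0) f=2→J2  2|0|1
+link2  3|0|1
+link3  4|0|1
C(1,2) f=2→J2  4|0|2
R(3,2) f=1→J1  4|1|2
+link4  5|1|2
+link5  6|1|2
PS(1,4) f=2→J2  6|1|3
PS(0,5) f=2→J2  6|1|4
+link6  7|1|4
+link7  8|1|4
P(5,6) f=1→J1  8|2|4
+link8  9|2|4
+link9  10|2|4
P(7,5) f=1→J1  10|3|4
PS(2,8) f=2→J2  10|3|5
P(9,2) f=1→J1  10|4|5
M = 3(10−1)−2·4−5 = 27−8−5 = 14

M = 14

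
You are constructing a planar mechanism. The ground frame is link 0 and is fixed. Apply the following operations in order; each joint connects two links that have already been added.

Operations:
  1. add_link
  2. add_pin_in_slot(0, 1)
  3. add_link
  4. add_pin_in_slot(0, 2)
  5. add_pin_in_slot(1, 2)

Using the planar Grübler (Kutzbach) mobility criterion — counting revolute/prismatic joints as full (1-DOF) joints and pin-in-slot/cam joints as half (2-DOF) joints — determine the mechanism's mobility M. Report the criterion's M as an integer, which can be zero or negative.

M = 3

ground; <1,0,0>
#1 <2,0,0>
PS:0↔1 J2 <2,0,1>
#2 <3,0,1>
PS:0↔2 J2 <3,0,2>
PS:1↔2 J2 <3,0,3>
3×2 − 2×0 − 1×3 = 3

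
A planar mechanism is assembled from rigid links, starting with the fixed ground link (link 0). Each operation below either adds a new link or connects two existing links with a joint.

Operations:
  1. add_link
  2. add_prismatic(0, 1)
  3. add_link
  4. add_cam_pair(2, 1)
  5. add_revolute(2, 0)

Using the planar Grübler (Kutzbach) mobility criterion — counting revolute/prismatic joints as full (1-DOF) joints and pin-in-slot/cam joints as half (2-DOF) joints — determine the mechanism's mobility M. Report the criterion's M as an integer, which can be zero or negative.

M = 1

link 0 = ground. State L|J1|J2 = 1|0|0
+link1  2|0|0
P(0,1) f=1→J1  2|1|0
+link2  3|1|0
C(2,1) f=2→J2  3|1|1
R(2,0) f=1→J1  3|2|1
M = 3(3−1)−2·2−1 = 6−4−1 = 1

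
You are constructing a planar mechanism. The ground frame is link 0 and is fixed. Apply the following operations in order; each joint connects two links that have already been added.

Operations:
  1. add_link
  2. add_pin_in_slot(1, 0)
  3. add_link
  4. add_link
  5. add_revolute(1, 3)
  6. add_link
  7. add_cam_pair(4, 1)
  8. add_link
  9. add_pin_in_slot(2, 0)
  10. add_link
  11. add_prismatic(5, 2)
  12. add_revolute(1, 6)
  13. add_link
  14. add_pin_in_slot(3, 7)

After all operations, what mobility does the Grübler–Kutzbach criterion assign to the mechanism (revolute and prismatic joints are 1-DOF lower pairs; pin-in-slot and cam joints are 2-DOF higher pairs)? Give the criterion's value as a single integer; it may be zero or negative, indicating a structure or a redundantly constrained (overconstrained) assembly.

M = 11

[1;0;0] (link 0 is ground)
L+ [2;0;0]
PS(1,0)∈J2 [2;0;1]
L+ [3;0;1]
L+ [4;0;1]
R(1,3)∈J1 [4;1;1]
L+ [5;1;1]
C(4,1)∈J2 [5;1;2]
L+ [6;1;2]
PS(2,0)∈J2 [6;1;3]
L+ [7;1;3]
P(5,2)∈J1 [7;2;3]
R(1,6)∈J1 [7;3;3]
L+ [8;3;3]
PS(3,7)∈J2 [8;3;4]
mobility = 21 − 6 − 4 = 11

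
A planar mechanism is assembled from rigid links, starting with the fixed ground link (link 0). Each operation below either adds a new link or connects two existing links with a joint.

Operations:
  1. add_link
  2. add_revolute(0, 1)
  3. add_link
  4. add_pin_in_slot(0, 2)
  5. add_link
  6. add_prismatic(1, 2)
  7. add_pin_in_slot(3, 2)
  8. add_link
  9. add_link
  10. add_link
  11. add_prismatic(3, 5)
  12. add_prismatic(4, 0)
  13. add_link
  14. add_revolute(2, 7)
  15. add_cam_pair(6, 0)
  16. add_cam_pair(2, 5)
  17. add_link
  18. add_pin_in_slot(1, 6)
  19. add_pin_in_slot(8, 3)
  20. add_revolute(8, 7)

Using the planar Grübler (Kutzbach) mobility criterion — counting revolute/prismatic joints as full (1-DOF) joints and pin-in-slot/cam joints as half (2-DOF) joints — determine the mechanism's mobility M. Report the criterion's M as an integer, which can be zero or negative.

M = 6

[1;0;0] (link 0 is ground)
L+ [2;0;0]
R(0,1)∈J1 [2;1;0]
L+ [3;1;0]
PS(0,2)∈J2 [3;1;1]
L+ [4;1;1]
P(1,2)∈J1 [4;2;1]
PS(3,2)∈J2 [4;2;2]
L+ [5;2;2]
L+ [6;2;2]
L+ [7;2;2]
P(3,5)∈J1 [7;3;2]
P(4,0)∈J1 [7;4;2]
L+ [8;4;2]
R(2,7)∈J1 [8;5;2]
C(6,0)∈J2 [8;5;3]
C(2,5)∈J2 [8;5;4]
L+ [9;5;4]
PS(1,6)∈J2 [9;5;5]
PS(8,3)∈J2 [9;5;6]
R(8,7)∈J1 [9;6;6]
mobility = 24 − 12 − 6 = 6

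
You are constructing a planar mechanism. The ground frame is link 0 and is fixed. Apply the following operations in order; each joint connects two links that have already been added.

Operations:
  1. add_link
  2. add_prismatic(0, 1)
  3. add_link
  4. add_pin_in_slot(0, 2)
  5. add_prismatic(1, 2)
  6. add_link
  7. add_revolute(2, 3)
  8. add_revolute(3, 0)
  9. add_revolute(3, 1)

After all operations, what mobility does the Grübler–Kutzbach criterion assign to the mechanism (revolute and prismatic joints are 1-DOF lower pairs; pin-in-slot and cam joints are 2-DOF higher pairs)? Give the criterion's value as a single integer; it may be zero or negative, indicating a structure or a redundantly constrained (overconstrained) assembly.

(L,J1,J2)=(1,0,0); link0 fixed
link1: (2,0,0)
P 0-1 [J1]: (2,1,0)
link2: (3,1,0)
PS 0-2 [J2]: (3,1,1)
P 1-2 [J1]: (3,2,1)
link3: (4,2,1)
R 2-3 [J1]: (4,3,1)
R 3-0 [J1]: (4,4,1)
R 3-1 [J1]: (4,5,1)
Grübler: 3·3 − 2·5 − 1 = -2

M = -2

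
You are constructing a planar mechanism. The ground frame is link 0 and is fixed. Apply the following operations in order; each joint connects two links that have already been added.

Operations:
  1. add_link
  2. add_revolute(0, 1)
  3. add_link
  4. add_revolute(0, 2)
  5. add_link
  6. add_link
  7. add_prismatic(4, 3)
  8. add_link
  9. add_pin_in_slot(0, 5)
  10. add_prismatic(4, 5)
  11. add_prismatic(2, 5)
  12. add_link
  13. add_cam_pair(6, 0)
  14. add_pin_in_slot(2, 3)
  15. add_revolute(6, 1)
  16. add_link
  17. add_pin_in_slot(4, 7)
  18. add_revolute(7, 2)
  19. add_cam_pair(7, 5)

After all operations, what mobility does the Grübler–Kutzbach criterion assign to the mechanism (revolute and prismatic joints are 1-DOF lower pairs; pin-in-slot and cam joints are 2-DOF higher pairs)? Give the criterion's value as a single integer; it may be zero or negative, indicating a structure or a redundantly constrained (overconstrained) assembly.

link 0 = ground. State L|J1|J2 = 1|0|0
+link1  2|0|0
R(0,1) f=1→J1  2|1|0
+link2  3|1|0
R(0,2) f=1→J1  3|2|0
+link3  4|2|0
+link4  5|2|0
P(4,3) f=1→J1  5|3|0
+link5  6|3|0
PS(0,5) f=2→J2  6|3|1
P(4,5) f=1→J1  6|4|1
P(2,5) f=1→J1  6|5|1
+link6  7|5|1
C(6,0) f=2→J2  7|5|2
PS(2,3) f=2→J2  7|5|3
R(6,1) f=1→J1  7|6|3
+link7  8|6|3
PS(4,7) f=2→J2  8|6|4
R(7,2) f=1→J1  8|7|4
C(7,5) f=2→J2  8|7|5
M = 3(8−1)−2·7−5 = 21−14−5 = 2

M = 2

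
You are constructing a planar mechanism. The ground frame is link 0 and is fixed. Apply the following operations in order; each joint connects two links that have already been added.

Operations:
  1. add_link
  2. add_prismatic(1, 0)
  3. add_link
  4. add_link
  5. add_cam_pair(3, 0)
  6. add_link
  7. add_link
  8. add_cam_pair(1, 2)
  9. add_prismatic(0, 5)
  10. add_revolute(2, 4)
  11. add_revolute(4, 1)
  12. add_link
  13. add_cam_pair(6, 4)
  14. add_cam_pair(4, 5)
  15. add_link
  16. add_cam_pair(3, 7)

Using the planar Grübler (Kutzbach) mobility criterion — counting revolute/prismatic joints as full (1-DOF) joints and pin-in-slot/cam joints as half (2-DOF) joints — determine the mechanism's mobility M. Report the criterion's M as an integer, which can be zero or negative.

ground; <1,0,0>
#1 <2,0,0>
P:1↔0 J1 <2,1,0>
#2 <3,1,0>
#3 <4,1,0>
C:3↔0 J2 <4,1,1>
#4 <5,1,1>
#5 <6,1,1>
C:1↔2 J2 <6,1,2>
P:0↔5 J1 <6,2,2>
R:2↔4 J1 <6,3,2>
R:4↔1 J1 <6,4,2>
#6 <7,4,2>
C:6↔4 J2 <7,4,3>
C:4↔5 J2 <7,4,4>
#7 <8,4,4>
C:3↔7 J2 <8,4,5>
3×7 − 2×4 − 1×5 = 8

M = 8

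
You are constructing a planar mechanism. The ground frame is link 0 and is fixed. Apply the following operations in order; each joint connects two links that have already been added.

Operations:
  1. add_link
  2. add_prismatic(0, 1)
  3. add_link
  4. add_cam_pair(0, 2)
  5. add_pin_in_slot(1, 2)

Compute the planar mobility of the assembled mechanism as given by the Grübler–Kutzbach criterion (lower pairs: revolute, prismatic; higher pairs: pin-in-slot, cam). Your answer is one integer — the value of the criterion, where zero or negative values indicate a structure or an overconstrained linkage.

M = 2

(L,J1,J2)=(1,0,0); link0 fixed
link1: (2,0,0)
P 0-1 [J1]: (2,1,0)
link2: (3,1,0)
C 0-2 [J2]: (3,1,1)
PS 1-2 [J2]: (3,1,2)
Grübler: 3·2 − 2·1 − 2 = 2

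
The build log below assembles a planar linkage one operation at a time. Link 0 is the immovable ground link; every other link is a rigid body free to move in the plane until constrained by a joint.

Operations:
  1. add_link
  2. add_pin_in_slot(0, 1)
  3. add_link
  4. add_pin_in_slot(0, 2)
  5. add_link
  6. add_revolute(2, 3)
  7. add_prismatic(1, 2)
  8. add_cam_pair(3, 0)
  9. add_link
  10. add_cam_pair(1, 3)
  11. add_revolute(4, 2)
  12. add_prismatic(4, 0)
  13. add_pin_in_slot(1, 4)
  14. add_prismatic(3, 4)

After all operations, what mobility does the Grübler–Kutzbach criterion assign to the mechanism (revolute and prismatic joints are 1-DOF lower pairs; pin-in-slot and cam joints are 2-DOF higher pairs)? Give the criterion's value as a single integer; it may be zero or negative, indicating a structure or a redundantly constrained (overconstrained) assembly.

(L,J1,J2)=(1,0,0); link0 fixed
link1: (2,0,0)
PS 0-1 [J2]: (2,0,1)
link2: (3,0,1)
PS 0-2 [J2]: (3,0,2)
link3: (4,0,2)
R 2-3 [J1]: (4,1,2)
P 1-2 [J1]: (4,2,2)
C 3-0 [J2]: (4,2,3)
link4: (5,2,3)
C 1-3 [J2]: (5,2,4)
R 4-2 [J1]: (5,3,4)
P 4-0 [J1]: (5,4,4)
PS 1-4 [J2]: (5,4,5)
P 3-4 [J1]: (5,5,5)
Grübler: 3·4 − 2·5 − 5 = -3

M = -3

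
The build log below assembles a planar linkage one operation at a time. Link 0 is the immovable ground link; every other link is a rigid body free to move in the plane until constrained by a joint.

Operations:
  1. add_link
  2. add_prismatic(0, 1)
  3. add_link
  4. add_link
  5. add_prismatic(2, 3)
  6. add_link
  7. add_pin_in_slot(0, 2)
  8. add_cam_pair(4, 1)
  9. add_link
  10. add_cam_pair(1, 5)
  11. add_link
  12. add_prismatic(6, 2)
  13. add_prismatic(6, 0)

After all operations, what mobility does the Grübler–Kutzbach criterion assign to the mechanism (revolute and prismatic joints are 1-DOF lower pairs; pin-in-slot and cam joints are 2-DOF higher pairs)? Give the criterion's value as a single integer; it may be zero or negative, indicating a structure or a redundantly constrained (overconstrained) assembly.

[1;0;0] (link 0 is ground)
L+ [2;0;0]
P(0,1)∈J1 [2;1;0]
L+ [3;1;0]
L+ [4;1;0]
P(2,3)∈J1 [4;2;0]
L+ [5;2;0]
PS(0,2)∈J2 [5;2;1]
C(4,1)∈J2 [5;2;2]
L+ [6;2;2]
C(1,5)∈J2 [6;2;3]
L+ [7;2;3]
P(6,2)∈J1 [7;3;3]
P(6,0)∈J1 [7;4;3]
mobility = 18 − 8 − 3 = 7

M = 7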